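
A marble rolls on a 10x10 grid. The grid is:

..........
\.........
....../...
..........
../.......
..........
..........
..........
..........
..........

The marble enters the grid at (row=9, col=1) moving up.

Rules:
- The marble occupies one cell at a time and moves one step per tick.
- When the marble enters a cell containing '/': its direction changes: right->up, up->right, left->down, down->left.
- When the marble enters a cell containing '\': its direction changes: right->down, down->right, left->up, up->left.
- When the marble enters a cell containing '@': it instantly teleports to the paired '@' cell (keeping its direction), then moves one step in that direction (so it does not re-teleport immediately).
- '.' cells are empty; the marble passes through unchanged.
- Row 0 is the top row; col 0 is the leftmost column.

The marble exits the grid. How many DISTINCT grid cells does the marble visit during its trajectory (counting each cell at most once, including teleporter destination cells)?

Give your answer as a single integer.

Answer: 10

Derivation:
Step 1: enter (9,1), '.' pass, move up to (8,1)
Step 2: enter (8,1), '.' pass, move up to (7,1)
Step 3: enter (7,1), '.' pass, move up to (6,1)
Step 4: enter (6,1), '.' pass, move up to (5,1)
Step 5: enter (5,1), '.' pass, move up to (4,1)
Step 6: enter (4,1), '.' pass, move up to (3,1)
Step 7: enter (3,1), '.' pass, move up to (2,1)
Step 8: enter (2,1), '.' pass, move up to (1,1)
Step 9: enter (1,1), '.' pass, move up to (0,1)
Step 10: enter (0,1), '.' pass, move up to (-1,1)
Step 11: at (-1,1) — EXIT via top edge, pos 1
Distinct cells visited: 10 (path length 10)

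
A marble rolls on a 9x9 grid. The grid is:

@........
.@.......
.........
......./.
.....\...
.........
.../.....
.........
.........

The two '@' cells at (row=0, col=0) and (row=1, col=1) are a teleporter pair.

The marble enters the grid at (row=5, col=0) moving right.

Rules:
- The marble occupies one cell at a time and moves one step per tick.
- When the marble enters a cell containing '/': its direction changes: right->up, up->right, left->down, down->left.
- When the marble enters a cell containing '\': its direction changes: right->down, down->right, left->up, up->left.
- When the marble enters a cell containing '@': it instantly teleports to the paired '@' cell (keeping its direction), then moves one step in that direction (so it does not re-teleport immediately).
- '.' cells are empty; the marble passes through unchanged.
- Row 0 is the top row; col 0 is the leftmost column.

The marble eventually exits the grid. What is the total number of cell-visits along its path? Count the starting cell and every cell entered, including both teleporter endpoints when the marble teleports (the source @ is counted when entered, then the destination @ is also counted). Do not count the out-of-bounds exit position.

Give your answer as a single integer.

Step 1: enter (5,0), '.' pass, move right to (5,1)
Step 2: enter (5,1), '.' pass, move right to (5,2)
Step 3: enter (5,2), '.' pass, move right to (5,3)
Step 4: enter (5,3), '.' pass, move right to (5,4)
Step 5: enter (5,4), '.' pass, move right to (5,5)
Step 6: enter (5,5), '.' pass, move right to (5,6)
Step 7: enter (5,6), '.' pass, move right to (5,7)
Step 8: enter (5,7), '.' pass, move right to (5,8)
Step 9: enter (5,8), '.' pass, move right to (5,9)
Step 10: at (5,9) — EXIT via right edge, pos 5
Path length (cell visits): 9

Answer: 9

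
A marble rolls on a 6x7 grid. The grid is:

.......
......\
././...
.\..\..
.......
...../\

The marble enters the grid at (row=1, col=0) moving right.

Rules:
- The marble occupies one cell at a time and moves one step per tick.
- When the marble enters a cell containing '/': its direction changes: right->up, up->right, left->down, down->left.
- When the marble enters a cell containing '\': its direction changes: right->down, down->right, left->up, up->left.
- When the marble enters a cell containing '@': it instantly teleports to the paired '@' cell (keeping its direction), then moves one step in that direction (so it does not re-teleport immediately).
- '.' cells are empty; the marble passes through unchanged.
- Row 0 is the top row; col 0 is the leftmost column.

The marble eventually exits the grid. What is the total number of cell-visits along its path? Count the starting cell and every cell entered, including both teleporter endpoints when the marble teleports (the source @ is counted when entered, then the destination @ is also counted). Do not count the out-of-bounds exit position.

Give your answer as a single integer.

Step 1: enter (1,0), '.' pass, move right to (1,1)
Step 2: enter (1,1), '.' pass, move right to (1,2)
Step 3: enter (1,2), '.' pass, move right to (1,3)
Step 4: enter (1,3), '.' pass, move right to (1,4)
Step 5: enter (1,4), '.' pass, move right to (1,5)
Step 6: enter (1,5), '.' pass, move right to (1,6)
Step 7: enter (1,6), '\' deflects right->down, move down to (2,6)
Step 8: enter (2,6), '.' pass, move down to (3,6)
Step 9: enter (3,6), '.' pass, move down to (4,6)
Step 10: enter (4,6), '.' pass, move down to (5,6)
Step 11: enter (5,6), '\' deflects down->right, move right to (5,7)
Step 12: at (5,7) — EXIT via right edge, pos 5
Path length (cell visits): 11

Answer: 11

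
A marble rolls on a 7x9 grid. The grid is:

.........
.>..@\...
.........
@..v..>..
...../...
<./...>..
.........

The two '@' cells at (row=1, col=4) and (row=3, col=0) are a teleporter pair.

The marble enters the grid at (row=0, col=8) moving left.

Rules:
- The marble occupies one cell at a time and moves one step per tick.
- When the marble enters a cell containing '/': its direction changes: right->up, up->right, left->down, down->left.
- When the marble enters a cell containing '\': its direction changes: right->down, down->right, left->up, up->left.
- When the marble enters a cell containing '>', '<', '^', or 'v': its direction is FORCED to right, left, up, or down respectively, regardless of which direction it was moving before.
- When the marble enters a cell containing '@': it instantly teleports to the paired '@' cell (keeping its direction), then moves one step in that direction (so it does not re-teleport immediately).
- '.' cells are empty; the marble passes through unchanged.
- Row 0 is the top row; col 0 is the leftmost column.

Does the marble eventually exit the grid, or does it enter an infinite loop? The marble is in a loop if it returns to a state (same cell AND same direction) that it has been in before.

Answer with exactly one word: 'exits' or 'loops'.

Answer: exits

Derivation:
Step 1: enter (0,8), '.' pass, move left to (0,7)
Step 2: enter (0,7), '.' pass, move left to (0,6)
Step 3: enter (0,6), '.' pass, move left to (0,5)
Step 4: enter (0,5), '.' pass, move left to (0,4)
Step 5: enter (0,4), '.' pass, move left to (0,3)
Step 6: enter (0,3), '.' pass, move left to (0,2)
Step 7: enter (0,2), '.' pass, move left to (0,1)
Step 8: enter (0,1), '.' pass, move left to (0,0)
Step 9: enter (0,0), '.' pass, move left to (0,-1)
Step 10: at (0,-1) — EXIT via left edge, pos 0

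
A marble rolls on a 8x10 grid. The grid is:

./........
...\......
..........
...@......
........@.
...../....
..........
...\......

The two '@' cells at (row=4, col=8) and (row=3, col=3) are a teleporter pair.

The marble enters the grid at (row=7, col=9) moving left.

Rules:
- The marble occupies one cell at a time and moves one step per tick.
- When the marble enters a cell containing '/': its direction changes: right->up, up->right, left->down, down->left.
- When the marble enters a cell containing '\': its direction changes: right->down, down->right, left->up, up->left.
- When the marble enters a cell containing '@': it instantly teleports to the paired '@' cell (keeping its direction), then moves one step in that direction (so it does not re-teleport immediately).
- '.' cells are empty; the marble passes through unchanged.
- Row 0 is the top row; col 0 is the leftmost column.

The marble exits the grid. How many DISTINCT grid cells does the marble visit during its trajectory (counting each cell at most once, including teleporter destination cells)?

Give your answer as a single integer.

Step 1: enter (7,9), '.' pass, move left to (7,8)
Step 2: enter (7,8), '.' pass, move left to (7,7)
Step 3: enter (7,7), '.' pass, move left to (7,6)
Step 4: enter (7,6), '.' pass, move left to (7,5)
Step 5: enter (7,5), '.' pass, move left to (7,4)
Step 6: enter (7,4), '.' pass, move left to (7,3)
Step 7: enter (7,3), '\' deflects left->up, move up to (6,3)
Step 8: enter (6,3), '.' pass, move up to (5,3)
Step 9: enter (5,3), '.' pass, move up to (4,3)
Step 10: enter (4,3), '.' pass, move up to (3,3)
Step 11: enter (3,3), '@' teleport (3,3)->(4,8), also enter (4,8), move up to (3,8)
Step 12: enter (3,8), '.' pass, move up to (2,8)
Step 13: enter (2,8), '.' pass, move up to (1,8)
Step 14: enter (1,8), '.' pass, move up to (0,8)
Step 15: enter (0,8), '.' pass, move up to (-1,8)
Step 16: at (-1,8) — EXIT via top edge, pos 8
Distinct cells visited: 16 (path length 16)

Answer: 16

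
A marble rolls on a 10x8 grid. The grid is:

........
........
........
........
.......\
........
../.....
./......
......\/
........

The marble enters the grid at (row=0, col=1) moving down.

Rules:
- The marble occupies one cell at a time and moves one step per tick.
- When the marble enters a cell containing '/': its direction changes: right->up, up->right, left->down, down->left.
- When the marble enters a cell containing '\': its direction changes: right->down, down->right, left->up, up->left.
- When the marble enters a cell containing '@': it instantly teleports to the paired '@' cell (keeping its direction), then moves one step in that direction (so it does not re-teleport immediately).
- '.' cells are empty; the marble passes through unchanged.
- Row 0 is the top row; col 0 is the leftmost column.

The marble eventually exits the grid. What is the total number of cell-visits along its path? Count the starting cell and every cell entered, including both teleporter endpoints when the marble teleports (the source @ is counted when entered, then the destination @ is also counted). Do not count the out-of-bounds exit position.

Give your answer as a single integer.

Step 1: enter (0,1), '.' pass, move down to (1,1)
Step 2: enter (1,1), '.' pass, move down to (2,1)
Step 3: enter (2,1), '.' pass, move down to (3,1)
Step 4: enter (3,1), '.' pass, move down to (4,1)
Step 5: enter (4,1), '.' pass, move down to (5,1)
Step 6: enter (5,1), '.' pass, move down to (6,1)
Step 7: enter (6,1), '.' pass, move down to (7,1)
Step 8: enter (7,1), '/' deflects down->left, move left to (7,0)
Step 9: enter (7,0), '.' pass, move left to (7,-1)
Step 10: at (7,-1) — EXIT via left edge, pos 7
Path length (cell visits): 9

Answer: 9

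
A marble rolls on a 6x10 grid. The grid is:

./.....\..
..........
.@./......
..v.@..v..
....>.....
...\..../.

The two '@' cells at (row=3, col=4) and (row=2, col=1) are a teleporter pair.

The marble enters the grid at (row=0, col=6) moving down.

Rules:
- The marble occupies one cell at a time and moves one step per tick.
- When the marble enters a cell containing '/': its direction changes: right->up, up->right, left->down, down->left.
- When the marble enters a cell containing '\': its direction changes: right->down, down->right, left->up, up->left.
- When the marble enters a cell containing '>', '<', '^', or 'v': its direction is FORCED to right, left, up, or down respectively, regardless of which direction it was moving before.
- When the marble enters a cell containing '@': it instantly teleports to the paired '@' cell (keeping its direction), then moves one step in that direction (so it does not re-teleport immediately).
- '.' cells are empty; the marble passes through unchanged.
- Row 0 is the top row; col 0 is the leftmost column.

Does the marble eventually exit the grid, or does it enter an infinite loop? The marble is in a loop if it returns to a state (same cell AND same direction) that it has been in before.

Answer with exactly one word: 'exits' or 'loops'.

Step 1: enter (0,6), '.' pass, move down to (1,6)
Step 2: enter (1,6), '.' pass, move down to (2,6)
Step 3: enter (2,6), '.' pass, move down to (3,6)
Step 4: enter (3,6), '.' pass, move down to (4,6)
Step 5: enter (4,6), '.' pass, move down to (5,6)
Step 6: enter (5,6), '.' pass, move down to (6,6)
Step 7: at (6,6) — EXIT via bottom edge, pos 6

Answer: exits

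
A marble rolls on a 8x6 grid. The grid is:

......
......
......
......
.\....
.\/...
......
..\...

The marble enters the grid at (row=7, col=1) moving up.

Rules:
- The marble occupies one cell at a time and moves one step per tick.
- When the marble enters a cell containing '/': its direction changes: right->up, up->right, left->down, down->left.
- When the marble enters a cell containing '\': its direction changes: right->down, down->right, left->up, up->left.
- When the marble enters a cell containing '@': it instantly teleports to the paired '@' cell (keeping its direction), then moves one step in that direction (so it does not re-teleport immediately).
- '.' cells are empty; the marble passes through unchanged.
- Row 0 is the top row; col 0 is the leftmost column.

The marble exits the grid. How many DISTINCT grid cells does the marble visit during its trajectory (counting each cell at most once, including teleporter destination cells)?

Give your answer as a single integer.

Step 1: enter (7,1), '.' pass, move up to (6,1)
Step 2: enter (6,1), '.' pass, move up to (5,1)
Step 3: enter (5,1), '\' deflects up->left, move left to (5,0)
Step 4: enter (5,0), '.' pass, move left to (5,-1)
Step 5: at (5,-1) — EXIT via left edge, pos 5
Distinct cells visited: 4 (path length 4)

Answer: 4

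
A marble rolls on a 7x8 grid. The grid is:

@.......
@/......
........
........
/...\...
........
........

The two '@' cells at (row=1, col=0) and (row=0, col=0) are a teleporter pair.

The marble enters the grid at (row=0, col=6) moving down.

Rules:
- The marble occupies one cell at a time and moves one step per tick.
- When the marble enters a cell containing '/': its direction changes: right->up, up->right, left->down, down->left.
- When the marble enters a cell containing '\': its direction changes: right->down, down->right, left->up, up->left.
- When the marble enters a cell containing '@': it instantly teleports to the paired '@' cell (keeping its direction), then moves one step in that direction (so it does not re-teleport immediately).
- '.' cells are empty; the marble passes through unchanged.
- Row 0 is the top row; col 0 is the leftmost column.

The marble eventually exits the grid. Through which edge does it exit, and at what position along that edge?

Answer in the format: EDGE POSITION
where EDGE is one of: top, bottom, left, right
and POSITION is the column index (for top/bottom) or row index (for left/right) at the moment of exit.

Answer: bottom 6

Derivation:
Step 1: enter (0,6), '.' pass, move down to (1,6)
Step 2: enter (1,6), '.' pass, move down to (2,6)
Step 3: enter (2,6), '.' pass, move down to (3,6)
Step 4: enter (3,6), '.' pass, move down to (4,6)
Step 5: enter (4,6), '.' pass, move down to (5,6)
Step 6: enter (5,6), '.' pass, move down to (6,6)
Step 7: enter (6,6), '.' pass, move down to (7,6)
Step 8: at (7,6) — EXIT via bottom edge, pos 6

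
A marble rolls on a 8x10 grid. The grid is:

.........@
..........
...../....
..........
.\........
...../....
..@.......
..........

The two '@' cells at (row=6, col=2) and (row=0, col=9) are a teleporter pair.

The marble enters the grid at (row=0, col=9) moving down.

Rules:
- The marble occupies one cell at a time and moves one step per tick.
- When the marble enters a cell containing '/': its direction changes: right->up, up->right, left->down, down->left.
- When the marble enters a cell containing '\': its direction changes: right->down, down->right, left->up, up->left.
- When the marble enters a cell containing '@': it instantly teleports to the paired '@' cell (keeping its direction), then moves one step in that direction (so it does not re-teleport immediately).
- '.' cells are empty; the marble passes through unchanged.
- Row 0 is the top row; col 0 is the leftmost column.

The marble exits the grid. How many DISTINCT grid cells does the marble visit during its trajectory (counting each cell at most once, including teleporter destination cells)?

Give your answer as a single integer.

Step 1: enter (0,9), '@' teleport (0,9)->(6,2), also enter (6,2), move down to (7,2)
Step 2: enter (7,2), '.' pass, move down to (8,2)
Step 3: at (8,2) — EXIT via bottom edge, pos 2
Distinct cells visited: 3 (path length 3)

Answer: 3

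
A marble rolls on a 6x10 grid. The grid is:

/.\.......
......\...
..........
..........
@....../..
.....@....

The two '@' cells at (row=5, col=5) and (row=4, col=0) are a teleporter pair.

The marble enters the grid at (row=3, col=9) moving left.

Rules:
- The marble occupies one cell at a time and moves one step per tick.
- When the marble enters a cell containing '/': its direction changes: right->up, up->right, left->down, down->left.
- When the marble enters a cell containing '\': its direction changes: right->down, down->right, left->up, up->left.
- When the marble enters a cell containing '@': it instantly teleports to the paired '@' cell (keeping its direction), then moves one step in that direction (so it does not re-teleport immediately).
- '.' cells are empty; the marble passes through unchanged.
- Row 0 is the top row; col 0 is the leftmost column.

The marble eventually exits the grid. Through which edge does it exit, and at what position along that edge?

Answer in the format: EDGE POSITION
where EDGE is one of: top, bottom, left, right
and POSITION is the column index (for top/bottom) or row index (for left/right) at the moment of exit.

Step 1: enter (3,9), '.' pass, move left to (3,8)
Step 2: enter (3,8), '.' pass, move left to (3,7)
Step 3: enter (3,7), '.' pass, move left to (3,6)
Step 4: enter (3,6), '.' pass, move left to (3,5)
Step 5: enter (3,5), '.' pass, move left to (3,4)
Step 6: enter (3,4), '.' pass, move left to (3,3)
Step 7: enter (3,3), '.' pass, move left to (3,2)
Step 8: enter (3,2), '.' pass, move left to (3,1)
Step 9: enter (3,1), '.' pass, move left to (3,0)
Step 10: enter (3,0), '.' pass, move left to (3,-1)
Step 11: at (3,-1) — EXIT via left edge, pos 3

Answer: left 3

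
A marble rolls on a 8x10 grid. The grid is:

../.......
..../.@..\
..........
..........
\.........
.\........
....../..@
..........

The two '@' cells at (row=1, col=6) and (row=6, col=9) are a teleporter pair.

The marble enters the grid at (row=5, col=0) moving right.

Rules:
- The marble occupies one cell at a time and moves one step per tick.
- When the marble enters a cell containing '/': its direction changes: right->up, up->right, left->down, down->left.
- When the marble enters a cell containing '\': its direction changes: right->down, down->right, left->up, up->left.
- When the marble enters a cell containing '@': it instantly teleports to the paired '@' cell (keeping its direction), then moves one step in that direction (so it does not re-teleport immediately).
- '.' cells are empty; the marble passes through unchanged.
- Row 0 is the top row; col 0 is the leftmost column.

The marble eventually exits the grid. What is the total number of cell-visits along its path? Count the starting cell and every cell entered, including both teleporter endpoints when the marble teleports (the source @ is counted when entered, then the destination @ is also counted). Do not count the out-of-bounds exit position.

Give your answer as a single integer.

Step 1: enter (5,0), '.' pass, move right to (5,1)
Step 2: enter (5,1), '\' deflects right->down, move down to (6,1)
Step 3: enter (6,1), '.' pass, move down to (7,1)
Step 4: enter (7,1), '.' pass, move down to (8,1)
Step 5: at (8,1) — EXIT via bottom edge, pos 1
Path length (cell visits): 4

Answer: 4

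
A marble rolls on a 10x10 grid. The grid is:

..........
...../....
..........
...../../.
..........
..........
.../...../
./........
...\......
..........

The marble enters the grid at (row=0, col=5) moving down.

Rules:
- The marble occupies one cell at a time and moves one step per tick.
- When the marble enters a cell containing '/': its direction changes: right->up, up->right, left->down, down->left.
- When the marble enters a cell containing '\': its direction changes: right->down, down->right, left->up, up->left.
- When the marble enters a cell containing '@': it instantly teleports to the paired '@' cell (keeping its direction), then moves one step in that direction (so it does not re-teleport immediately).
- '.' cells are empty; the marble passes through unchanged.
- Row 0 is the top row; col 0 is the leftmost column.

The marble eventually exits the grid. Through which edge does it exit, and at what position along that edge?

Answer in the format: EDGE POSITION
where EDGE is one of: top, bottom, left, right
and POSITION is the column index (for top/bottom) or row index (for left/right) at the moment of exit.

Answer: left 1

Derivation:
Step 1: enter (0,5), '.' pass, move down to (1,5)
Step 2: enter (1,5), '/' deflects down->left, move left to (1,4)
Step 3: enter (1,4), '.' pass, move left to (1,3)
Step 4: enter (1,3), '.' pass, move left to (1,2)
Step 5: enter (1,2), '.' pass, move left to (1,1)
Step 6: enter (1,1), '.' pass, move left to (1,0)
Step 7: enter (1,0), '.' pass, move left to (1,-1)
Step 8: at (1,-1) — EXIT via left edge, pos 1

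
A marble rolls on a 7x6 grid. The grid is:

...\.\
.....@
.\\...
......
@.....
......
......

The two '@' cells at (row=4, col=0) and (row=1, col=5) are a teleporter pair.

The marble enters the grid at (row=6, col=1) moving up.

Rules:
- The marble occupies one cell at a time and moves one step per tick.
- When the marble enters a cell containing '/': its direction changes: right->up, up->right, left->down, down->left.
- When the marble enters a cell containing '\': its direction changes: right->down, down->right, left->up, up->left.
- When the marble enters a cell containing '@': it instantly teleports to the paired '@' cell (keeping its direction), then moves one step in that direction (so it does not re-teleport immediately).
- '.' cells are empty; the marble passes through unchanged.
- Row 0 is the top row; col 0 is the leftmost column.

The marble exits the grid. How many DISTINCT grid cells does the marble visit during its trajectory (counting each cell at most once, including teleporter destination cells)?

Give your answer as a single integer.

Step 1: enter (6,1), '.' pass, move up to (5,1)
Step 2: enter (5,1), '.' pass, move up to (4,1)
Step 3: enter (4,1), '.' pass, move up to (3,1)
Step 4: enter (3,1), '.' pass, move up to (2,1)
Step 5: enter (2,1), '\' deflects up->left, move left to (2,0)
Step 6: enter (2,0), '.' pass, move left to (2,-1)
Step 7: at (2,-1) — EXIT via left edge, pos 2
Distinct cells visited: 6 (path length 6)

Answer: 6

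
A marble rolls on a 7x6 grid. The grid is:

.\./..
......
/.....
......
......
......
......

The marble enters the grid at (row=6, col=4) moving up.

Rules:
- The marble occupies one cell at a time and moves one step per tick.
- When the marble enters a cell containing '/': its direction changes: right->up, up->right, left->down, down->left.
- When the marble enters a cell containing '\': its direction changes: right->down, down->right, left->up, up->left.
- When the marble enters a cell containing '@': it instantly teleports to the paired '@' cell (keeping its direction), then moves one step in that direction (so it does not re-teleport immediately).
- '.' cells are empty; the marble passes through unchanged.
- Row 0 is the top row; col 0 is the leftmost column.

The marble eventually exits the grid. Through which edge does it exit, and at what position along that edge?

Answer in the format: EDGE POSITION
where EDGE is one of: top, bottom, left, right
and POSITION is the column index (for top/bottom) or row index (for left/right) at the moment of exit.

Answer: top 4

Derivation:
Step 1: enter (6,4), '.' pass, move up to (5,4)
Step 2: enter (5,4), '.' pass, move up to (4,4)
Step 3: enter (4,4), '.' pass, move up to (3,4)
Step 4: enter (3,4), '.' pass, move up to (2,4)
Step 5: enter (2,4), '.' pass, move up to (1,4)
Step 6: enter (1,4), '.' pass, move up to (0,4)
Step 7: enter (0,4), '.' pass, move up to (-1,4)
Step 8: at (-1,4) — EXIT via top edge, pos 4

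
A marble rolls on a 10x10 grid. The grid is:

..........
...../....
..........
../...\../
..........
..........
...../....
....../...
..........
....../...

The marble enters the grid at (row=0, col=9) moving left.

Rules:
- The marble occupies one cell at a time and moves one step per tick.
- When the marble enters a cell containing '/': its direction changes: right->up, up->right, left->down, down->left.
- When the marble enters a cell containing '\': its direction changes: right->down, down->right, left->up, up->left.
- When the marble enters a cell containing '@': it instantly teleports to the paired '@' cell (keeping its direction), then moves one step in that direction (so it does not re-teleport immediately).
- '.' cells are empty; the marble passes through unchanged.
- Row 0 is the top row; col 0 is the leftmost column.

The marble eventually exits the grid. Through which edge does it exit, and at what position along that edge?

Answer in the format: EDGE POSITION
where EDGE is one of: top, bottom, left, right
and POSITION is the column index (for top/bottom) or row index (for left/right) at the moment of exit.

Step 1: enter (0,9), '.' pass, move left to (0,8)
Step 2: enter (0,8), '.' pass, move left to (0,7)
Step 3: enter (0,7), '.' pass, move left to (0,6)
Step 4: enter (0,6), '.' pass, move left to (0,5)
Step 5: enter (0,5), '.' pass, move left to (0,4)
Step 6: enter (0,4), '.' pass, move left to (0,3)
Step 7: enter (0,3), '.' pass, move left to (0,2)
Step 8: enter (0,2), '.' pass, move left to (0,1)
Step 9: enter (0,1), '.' pass, move left to (0,0)
Step 10: enter (0,0), '.' pass, move left to (0,-1)
Step 11: at (0,-1) — EXIT via left edge, pos 0

Answer: left 0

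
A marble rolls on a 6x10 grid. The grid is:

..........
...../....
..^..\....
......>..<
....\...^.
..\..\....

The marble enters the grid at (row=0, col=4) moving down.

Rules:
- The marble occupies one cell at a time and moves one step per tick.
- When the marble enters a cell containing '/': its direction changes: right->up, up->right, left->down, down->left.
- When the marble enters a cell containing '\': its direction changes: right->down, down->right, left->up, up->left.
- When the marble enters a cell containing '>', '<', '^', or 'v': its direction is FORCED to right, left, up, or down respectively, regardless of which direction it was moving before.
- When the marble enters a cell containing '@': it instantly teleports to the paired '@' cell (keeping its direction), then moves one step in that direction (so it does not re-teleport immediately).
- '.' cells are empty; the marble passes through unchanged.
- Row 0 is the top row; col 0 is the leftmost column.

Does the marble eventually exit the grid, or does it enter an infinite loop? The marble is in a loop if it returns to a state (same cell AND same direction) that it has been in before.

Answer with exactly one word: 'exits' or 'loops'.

Answer: exits

Derivation:
Step 1: enter (0,4), '.' pass, move down to (1,4)
Step 2: enter (1,4), '.' pass, move down to (2,4)
Step 3: enter (2,4), '.' pass, move down to (3,4)
Step 4: enter (3,4), '.' pass, move down to (4,4)
Step 5: enter (4,4), '\' deflects down->right, move right to (4,5)
Step 6: enter (4,5), '.' pass, move right to (4,6)
Step 7: enter (4,6), '.' pass, move right to (4,7)
Step 8: enter (4,7), '.' pass, move right to (4,8)
Step 9: enter (4,8), '^' forces right->up, move up to (3,8)
Step 10: enter (3,8), '.' pass, move up to (2,8)
Step 11: enter (2,8), '.' pass, move up to (1,8)
Step 12: enter (1,8), '.' pass, move up to (0,8)
Step 13: enter (0,8), '.' pass, move up to (-1,8)
Step 14: at (-1,8) — EXIT via top edge, pos 8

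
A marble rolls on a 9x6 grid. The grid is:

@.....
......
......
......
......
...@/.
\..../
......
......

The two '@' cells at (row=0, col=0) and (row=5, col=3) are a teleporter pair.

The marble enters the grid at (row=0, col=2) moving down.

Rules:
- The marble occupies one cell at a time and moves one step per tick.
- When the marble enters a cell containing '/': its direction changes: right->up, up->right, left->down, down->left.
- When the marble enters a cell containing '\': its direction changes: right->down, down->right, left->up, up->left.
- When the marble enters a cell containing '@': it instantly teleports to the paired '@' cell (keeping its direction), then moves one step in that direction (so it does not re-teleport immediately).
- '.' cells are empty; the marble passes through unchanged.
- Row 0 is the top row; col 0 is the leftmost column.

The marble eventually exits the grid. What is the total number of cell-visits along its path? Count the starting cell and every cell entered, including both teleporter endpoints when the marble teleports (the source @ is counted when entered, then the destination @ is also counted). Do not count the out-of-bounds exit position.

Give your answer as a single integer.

Answer: 9

Derivation:
Step 1: enter (0,2), '.' pass, move down to (1,2)
Step 2: enter (1,2), '.' pass, move down to (2,2)
Step 3: enter (2,2), '.' pass, move down to (3,2)
Step 4: enter (3,2), '.' pass, move down to (4,2)
Step 5: enter (4,2), '.' pass, move down to (5,2)
Step 6: enter (5,2), '.' pass, move down to (6,2)
Step 7: enter (6,2), '.' pass, move down to (7,2)
Step 8: enter (7,2), '.' pass, move down to (8,2)
Step 9: enter (8,2), '.' pass, move down to (9,2)
Step 10: at (9,2) — EXIT via bottom edge, pos 2
Path length (cell visits): 9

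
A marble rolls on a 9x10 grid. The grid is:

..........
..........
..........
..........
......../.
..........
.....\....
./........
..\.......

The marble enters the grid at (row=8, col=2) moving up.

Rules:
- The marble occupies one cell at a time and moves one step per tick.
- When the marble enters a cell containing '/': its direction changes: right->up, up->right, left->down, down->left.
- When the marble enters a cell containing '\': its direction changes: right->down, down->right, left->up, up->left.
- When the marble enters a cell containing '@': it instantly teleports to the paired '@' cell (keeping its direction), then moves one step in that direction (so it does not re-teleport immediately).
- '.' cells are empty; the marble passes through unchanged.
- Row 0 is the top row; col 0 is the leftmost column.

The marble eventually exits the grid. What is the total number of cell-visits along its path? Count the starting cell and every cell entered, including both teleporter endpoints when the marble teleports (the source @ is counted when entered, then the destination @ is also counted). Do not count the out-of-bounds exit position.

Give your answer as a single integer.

Step 1: enter (8,2), '\' deflects up->left, move left to (8,1)
Step 2: enter (8,1), '.' pass, move left to (8,0)
Step 3: enter (8,0), '.' pass, move left to (8,-1)
Step 4: at (8,-1) — EXIT via left edge, pos 8
Path length (cell visits): 3

Answer: 3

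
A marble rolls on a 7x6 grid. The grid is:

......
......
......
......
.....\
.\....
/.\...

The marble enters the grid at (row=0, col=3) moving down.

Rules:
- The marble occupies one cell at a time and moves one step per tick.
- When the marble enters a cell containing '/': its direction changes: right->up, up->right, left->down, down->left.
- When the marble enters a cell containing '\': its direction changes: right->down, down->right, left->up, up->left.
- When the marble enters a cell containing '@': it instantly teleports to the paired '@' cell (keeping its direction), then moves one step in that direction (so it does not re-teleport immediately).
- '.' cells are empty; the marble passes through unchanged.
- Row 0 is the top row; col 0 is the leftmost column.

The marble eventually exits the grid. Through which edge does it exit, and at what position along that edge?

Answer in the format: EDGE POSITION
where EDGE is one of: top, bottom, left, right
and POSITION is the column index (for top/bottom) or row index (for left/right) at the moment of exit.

Answer: bottom 3

Derivation:
Step 1: enter (0,3), '.' pass, move down to (1,3)
Step 2: enter (1,3), '.' pass, move down to (2,3)
Step 3: enter (2,3), '.' pass, move down to (3,3)
Step 4: enter (3,3), '.' pass, move down to (4,3)
Step 5: enter (4,3), '.' pass, move down to (5,3)
Step 6: enter (5,3), '.' pass, move down to (6,3)
Step 7: enter (6,3), '.' pass, move down to (7,3)
Step 8: at (7,3) — EXIT via bottom edge, pos 3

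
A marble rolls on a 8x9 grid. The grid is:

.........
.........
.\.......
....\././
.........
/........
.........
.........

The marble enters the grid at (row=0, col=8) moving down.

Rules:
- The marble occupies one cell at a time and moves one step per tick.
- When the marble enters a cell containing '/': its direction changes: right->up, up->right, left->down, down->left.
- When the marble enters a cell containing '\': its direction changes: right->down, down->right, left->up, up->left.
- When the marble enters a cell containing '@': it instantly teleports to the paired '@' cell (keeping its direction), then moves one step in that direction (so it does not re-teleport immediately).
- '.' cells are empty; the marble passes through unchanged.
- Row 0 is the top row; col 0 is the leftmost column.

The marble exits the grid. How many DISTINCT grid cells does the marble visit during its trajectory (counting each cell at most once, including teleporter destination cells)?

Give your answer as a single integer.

Answer: 10

Derivation:
Step 1: enter (0,8), '.' pass, move down to (1,8)
Step 2: enter (1,8), '.' pass, move down to (2,8)
Step 3: enter (2,8), '.' pass, move down to (3,8)
Step 4: enter (3,8), '/' deflects down->left, move left to (3,7)
Step 5: enter (3,7), '.' pass, move left to (3,6)
Step 6: enter (3,6), '/' deflects left->down, move down to (4,6)
Step 7: enter (4,6), '.' pass, move down to (5,6)
Step 8: enter (5,6), '.' pass, move down to (6,6)
Step 9: enter (6,6), '.' pass, move down to (7,6)
Step 10: enter (7,6), '.' pass, move down to (8,6)
Step 11: at (8,6) — EXIT via bottom edge, pos 6
Distinct cells visited: 10 (path length 10)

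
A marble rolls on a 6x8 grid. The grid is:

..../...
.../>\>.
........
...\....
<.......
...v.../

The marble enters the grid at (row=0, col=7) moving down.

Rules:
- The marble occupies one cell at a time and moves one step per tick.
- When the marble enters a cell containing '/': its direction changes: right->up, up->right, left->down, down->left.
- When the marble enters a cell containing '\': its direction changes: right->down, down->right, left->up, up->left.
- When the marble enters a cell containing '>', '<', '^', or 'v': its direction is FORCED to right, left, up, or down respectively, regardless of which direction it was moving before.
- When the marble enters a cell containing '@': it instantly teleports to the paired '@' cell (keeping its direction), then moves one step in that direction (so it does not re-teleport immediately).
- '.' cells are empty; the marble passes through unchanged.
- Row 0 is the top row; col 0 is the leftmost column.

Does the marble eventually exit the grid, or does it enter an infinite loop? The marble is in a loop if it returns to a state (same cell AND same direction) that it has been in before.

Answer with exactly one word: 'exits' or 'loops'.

Step 1: enter (0,7), '.' pass, move down to (1,7)
Step 2: enter (1,7), '.' pass, move down to (2,7)
Step 3: enter (2,7), '.' pass, move down to (3,7)
Step 4: enter (3,7), '.' pass, move down to (4,7)
Step 5: enter (4,7), '.' pass, move down to (5,7)
Step 6: enter (5,7), '/' deflects down->left, move left to (5,6)
Step 7: enter (5,6), '.' pass, move left to (5,5)
Step 8: enter (5,5), '.' pass, move left to (5,4)
Step 9: enter (5,4), '.' pass, move left to (5,3)
Step 10: enter (5,3), 'v' forces left->down, move down to (6,3)
Step 11: at (6,3) — EXIT via bottom edge, pos 3

Answer: exits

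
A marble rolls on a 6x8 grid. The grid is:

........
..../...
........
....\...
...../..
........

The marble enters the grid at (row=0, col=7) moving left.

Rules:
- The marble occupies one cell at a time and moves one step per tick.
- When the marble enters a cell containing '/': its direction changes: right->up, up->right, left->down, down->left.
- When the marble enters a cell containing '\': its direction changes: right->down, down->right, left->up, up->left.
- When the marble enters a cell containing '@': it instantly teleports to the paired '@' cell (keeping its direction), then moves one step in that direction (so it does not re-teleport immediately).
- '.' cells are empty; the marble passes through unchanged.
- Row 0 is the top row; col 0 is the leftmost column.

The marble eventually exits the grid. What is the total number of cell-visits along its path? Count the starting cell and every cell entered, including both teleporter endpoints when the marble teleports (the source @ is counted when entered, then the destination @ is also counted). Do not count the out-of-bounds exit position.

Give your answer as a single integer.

Step 1: enter (0,7), '.' pass, move left to (0,6)
Step 2: enter (0,6), '.' pass, move left to (0,5)
Step 3: enter (0,5), '.' pass, move left to (0,4)
Step 4: enter (0,4), '.' pass, move left to (0,3)
Step 5: enter (0,3), '.' pass, move left to (0,2)
Step 6: enter (0,2), '.' pass, move left to (0,1)
Step 7: enter (0,1), '.' pass, move left to (0,0)
Step 8: enter (0,0), '.' pass, move left to (0,-1)
Step 9: at (0,-1) — EXIT via left edge, pos 0
Path length (cell visits): 8

Answer: 8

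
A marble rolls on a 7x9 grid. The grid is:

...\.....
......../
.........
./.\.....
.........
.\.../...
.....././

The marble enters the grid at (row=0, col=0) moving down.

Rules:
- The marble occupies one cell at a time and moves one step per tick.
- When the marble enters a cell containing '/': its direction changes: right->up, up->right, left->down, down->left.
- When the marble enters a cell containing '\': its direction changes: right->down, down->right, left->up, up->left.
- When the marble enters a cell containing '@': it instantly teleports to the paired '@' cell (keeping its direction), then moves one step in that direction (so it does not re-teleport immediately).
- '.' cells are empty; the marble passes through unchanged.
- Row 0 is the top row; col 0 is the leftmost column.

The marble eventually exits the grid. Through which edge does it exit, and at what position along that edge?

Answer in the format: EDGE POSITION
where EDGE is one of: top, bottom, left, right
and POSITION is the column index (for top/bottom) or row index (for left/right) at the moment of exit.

Step 1: enter (0,0), '.' pass, move down to (1,0)
Step 2: enter (1,0), '.' pass, move down to (2,0)
Step 3: enter (2,0), '.' pass, move down to (3,0)
Step 4: enter (3,0), '.' pass, move down to (4,0)
Step 5: enter (4,0), '.' pass, move down to (5,0)
Step 6: enter (5,0), '.' pass, move down to (6,0)
Step 7: enter (6,0), '.' pass, move down to (7,0)
Step 8: at (7,0) — EXIT via bottom edge, pos 0

Answer: bottom 0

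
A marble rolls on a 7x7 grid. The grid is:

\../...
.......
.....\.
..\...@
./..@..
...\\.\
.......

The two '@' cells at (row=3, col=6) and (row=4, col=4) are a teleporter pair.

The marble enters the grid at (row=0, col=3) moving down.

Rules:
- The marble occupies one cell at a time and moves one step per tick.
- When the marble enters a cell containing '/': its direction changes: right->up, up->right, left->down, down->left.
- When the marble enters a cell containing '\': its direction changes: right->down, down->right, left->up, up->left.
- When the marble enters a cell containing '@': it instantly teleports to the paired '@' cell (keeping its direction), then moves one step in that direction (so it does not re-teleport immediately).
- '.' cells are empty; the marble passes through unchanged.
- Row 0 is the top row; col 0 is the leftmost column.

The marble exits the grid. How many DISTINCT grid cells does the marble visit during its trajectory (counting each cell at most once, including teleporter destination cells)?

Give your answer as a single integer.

Step 1: enter (0,3), '/' deflects down->left, move left to (0,2)
Step 2: enter (0,2), '.' pass, move left to (0,1)
Step 3: enter (0,1), '.' pass, move left to (0,0)
Step 4: enter (0,0), '\' deflects left->up, move up to (-1,0)
Step 5: at (-1,0) — EXIT via top edge, pos 0
Distinct cells visited: 4 (path length 4)

Answer: 4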